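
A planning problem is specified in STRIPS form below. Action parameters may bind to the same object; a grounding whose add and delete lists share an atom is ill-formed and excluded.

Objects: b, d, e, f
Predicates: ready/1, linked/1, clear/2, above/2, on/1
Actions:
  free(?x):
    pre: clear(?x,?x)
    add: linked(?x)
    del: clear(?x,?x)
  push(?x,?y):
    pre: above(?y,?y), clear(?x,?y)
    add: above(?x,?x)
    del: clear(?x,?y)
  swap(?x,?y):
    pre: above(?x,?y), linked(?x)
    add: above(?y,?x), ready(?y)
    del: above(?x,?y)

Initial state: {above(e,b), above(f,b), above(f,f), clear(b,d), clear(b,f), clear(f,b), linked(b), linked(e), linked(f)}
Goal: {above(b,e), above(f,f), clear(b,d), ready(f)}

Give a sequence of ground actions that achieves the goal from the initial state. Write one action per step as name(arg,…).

swap(e,b); swap(f,b); swap(b,f)

1. swap(e,b)  →  {above(b,e), above(f,b), above(f,f), clear(b,d), clear(b,f), clear(f,b), linked(b), linked(e), linked(f), ready(b)}
2. swap(f,b)  →  {above(b,e), above(b,f), above(f,f), clear(b,d), clear(b,f), clear(f,b), linked(b), linked(e), linked(f), ready(b)}
3. swap(b,f)  →  {above(b,e), above(f,b), above(f,f), clear(b,d), clear(b,f), clear(f,b), linked(b), linked(e), linked(f), ready(b), ready(f)}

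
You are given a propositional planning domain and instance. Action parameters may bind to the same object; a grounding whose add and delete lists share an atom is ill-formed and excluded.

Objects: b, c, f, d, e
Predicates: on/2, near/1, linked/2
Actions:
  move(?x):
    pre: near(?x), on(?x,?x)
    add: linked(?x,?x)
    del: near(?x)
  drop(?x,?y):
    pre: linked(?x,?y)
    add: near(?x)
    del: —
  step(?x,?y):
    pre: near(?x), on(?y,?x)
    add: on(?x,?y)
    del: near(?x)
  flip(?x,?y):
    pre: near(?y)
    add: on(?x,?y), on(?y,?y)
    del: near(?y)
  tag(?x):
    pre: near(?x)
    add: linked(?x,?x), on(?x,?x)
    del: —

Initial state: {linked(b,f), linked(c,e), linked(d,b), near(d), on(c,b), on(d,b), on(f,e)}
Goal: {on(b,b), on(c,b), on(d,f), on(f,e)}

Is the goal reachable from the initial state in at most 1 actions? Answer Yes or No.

No

1. drop(b,f)  →  {linked(b,f), linked(c,e), linked(d,b), near(b), near(d), on(c,b), on(d,b), on(f,e)}
2. flip(b,b)  →  {linked(b,f), linked(c,e), linked(d,b), near(d), on(b,b), on(c,b), on(d,b), on(f,e)}
3. flip(f,d)  →  {linked(b,f), linked(c,e), linked(d,b), on(b,b), on(c,b), on(d,b), on(d,d), on(f,d), on(f,e)}
4. drop(d,b)  →  {linked(b,f), linked(c,e), linked(d,b), near(d), on(b,b), on(c,b), on(d,b), on(d,d), on(f,d), on(f,e)}
5. step(d,f)  →  {linked(b,f), linked(c,e), linked(d,b), on(b,b), on(c,b), on(d,b), on(d,d), on(d,f), on(f,d), on(f,e)}
optimal plan length = 5; 5 > 1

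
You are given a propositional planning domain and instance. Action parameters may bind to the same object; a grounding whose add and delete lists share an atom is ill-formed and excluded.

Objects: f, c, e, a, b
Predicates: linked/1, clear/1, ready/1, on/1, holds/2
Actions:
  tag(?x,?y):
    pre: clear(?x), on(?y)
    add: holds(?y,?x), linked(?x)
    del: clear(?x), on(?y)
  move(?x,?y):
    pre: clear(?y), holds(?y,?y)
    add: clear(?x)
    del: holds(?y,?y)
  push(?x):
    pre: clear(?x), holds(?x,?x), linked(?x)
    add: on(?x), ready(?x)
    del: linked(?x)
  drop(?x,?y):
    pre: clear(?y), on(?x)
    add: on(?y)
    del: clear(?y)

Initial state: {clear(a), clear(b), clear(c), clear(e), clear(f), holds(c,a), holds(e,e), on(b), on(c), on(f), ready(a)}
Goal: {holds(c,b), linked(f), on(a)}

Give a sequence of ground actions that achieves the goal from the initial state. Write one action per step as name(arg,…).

tag(f,f); tag(b,c); drop(b,a)

1. tag(f,f)  →  {clear(a), clear(b), clear(c), clear(e), holds(c,a), holds(e,e), holds(f,f), linked(f), on(b), on(c), ready(a)}
2. tag(b,c)  →  {clear(a), clear(c), clear(e), holds(c,a), holds(c,b), holds(e,e), holds(f,f), linked(b), linked(f), on(b), ready(a)}
3. drop(b,a)  →  {clear(c), clear(e), holds(c,a), holds(c,b), holds(e,e), holds(f,f), linked(b), linked(f), on(a), on(b), ready(a)}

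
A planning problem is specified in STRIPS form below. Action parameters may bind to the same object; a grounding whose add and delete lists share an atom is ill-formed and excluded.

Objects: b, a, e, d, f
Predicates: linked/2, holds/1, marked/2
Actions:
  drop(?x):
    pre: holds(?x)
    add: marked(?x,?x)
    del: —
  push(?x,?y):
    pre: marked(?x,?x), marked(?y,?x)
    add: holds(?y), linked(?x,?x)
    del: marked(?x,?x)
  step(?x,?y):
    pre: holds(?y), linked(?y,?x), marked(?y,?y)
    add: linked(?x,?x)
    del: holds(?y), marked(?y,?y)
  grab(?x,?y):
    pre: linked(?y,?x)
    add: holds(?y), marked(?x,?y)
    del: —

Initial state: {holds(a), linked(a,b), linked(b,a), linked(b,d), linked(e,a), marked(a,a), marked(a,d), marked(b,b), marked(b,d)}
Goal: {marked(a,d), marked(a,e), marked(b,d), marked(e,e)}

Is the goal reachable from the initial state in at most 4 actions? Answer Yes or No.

Yes

1. grab(a,e)  →  {holds(a), holds(e), linked(a,b), linked(b,a), linked(b,d), linked(e,a), marked(a,a), marked(a,d), marked(a,e), marked(b,b), marked(b,d)}
2. drop(e)  →  {holds(a), holds(e), linked(a,b), linked(b,a), linked(b,d), linked(e,a), marked(a,a), marked(a,d), marked(a,e), marked(b,b), marked(b,d), marked(e,e)}
optimal plan length = 2; 2 ≤ 4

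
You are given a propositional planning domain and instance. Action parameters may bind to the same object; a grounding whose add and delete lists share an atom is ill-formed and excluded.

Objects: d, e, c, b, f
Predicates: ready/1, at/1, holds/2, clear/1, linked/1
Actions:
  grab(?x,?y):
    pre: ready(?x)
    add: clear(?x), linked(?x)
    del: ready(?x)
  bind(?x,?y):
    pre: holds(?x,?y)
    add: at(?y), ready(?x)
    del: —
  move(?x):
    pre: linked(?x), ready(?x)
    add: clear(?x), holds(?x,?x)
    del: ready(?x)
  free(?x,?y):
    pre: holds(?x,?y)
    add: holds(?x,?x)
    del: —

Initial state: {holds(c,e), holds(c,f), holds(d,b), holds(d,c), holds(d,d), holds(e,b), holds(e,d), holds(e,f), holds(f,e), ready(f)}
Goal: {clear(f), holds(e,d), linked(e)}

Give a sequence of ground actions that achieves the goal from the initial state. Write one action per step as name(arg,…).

grab(f,d); bind(e,d); grab(e,d)

1. grab(f,d)  →  {clear(f), holds(c,e), holds(c,f), holds(d,b), holds(d,c), holds(d,d), holds(e,b), holds(e,d), holds(e,f), holds(f,e), linked(f)}
2. bind(e,d)  →  {at(d), clear(f), holds(c,e), holds(c,f), holds(d,b), holds(d,c), holds(d,d), holds(e,b), holds(e,d), holds(e,f), holds(f,e), linked(f), ready(e)}
3. grab(e,d)  →  {at(d), clear(e), clear(f), holds(c,e), holds(c,f), holds(d,b), holds(d,c), holds(d,d), holds(e,b), holds(e,d), holds(e,f), holds(f,e), linked(e), linked(f)}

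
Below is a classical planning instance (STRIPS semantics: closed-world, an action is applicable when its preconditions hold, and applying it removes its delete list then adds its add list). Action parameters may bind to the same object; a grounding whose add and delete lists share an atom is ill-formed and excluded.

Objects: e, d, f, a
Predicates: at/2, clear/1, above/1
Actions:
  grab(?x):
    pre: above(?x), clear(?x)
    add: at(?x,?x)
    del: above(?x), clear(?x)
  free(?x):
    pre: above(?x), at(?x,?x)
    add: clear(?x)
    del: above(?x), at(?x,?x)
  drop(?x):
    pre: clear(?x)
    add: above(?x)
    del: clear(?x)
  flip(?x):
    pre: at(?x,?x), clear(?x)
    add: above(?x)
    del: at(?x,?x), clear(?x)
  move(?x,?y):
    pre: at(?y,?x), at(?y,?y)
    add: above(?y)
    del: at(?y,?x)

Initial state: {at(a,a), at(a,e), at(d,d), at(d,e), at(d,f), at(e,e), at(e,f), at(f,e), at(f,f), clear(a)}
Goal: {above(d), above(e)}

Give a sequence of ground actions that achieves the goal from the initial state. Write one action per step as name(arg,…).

1. move(e,e)  →  {above(e), at(a,a), at(a,e), at(d,d), at(d,e), at(d,f), at(e,f), at(f,e), at(f,f), clear(a)}
2. move(e,d)  →  {above(d), above(e), at(a,a), at(a,e), at(d,d), at(d,f), at(e,f), at(f,e), at(f,f), clear(a)}

move(e,e); move(e,d)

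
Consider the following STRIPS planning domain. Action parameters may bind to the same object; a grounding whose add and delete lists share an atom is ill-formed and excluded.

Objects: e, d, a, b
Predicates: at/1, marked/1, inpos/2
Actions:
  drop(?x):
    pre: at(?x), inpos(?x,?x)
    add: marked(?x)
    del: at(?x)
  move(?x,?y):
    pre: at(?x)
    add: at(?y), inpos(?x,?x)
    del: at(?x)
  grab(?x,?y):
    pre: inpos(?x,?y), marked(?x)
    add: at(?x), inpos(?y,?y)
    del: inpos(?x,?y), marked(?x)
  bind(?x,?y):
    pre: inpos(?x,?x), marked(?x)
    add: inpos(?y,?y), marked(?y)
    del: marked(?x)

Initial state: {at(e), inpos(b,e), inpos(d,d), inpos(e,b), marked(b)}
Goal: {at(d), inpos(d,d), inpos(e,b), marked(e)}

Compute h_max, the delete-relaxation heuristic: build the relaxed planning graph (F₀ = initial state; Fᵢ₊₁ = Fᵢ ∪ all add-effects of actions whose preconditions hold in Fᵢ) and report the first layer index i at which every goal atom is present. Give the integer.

F0 = init (5 atoms)
F1 = F0 ∪ {at(a), at(b), at(d), inpos(e,e)}  (9 atoms)
F2 = F1 ∪ {inpos(a,a), inpos(b,b), marked(d), marked(e)}  (13 atoms)
goal ⊆ F2  ⇒  h_max = 2

2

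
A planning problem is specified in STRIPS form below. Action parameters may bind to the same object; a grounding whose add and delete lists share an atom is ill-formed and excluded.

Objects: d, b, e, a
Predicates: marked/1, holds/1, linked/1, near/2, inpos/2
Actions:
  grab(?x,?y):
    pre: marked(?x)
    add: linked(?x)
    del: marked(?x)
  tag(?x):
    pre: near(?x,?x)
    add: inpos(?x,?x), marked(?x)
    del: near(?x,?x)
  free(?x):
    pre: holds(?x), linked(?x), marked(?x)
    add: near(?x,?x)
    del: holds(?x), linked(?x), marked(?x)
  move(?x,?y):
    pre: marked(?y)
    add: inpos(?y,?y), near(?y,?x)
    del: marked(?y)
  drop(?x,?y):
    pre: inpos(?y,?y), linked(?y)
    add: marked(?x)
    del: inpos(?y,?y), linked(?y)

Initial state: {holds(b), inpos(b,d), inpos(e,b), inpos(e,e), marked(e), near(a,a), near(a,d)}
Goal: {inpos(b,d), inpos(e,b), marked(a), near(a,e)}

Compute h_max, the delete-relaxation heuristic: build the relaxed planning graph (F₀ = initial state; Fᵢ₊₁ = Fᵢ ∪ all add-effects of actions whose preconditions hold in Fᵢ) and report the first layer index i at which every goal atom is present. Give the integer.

2

F0 = init (7 atoms)
F1 = F0 ∪ {inpos(a,a), linked(e), marked(a), near(e,a), near(e,b), near(e,d), near(e,e)}  (14 atoms)
F2 = F1 ∪ {linked(a), marked(b), marked(d), near(a,b), near(a,e)}  (19 atoms)
goal ⊆ F2  ⇒  h_max = 2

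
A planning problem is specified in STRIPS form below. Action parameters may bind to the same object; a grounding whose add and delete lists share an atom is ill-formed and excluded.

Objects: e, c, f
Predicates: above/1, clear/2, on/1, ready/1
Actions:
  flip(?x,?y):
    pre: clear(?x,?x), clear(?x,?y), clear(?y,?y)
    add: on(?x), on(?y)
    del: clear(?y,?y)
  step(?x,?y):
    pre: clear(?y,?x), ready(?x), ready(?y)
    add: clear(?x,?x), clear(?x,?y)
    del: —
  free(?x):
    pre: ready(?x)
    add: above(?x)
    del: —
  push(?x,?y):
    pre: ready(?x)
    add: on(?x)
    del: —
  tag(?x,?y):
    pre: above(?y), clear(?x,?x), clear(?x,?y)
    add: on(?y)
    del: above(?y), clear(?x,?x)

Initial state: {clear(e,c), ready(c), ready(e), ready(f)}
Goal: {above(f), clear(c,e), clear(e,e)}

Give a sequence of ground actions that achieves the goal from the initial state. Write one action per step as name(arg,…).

step(c,e); step(e,c); free(f)

1. step(c,e)  →  {clear(c,c), clear(c,e), clear(e,c), ready(c), ready(e), ready(f)}
2. step(e,c)  →  {clear(c,c), clear(c,e), clear(e,c), clear(e,e), ready(c), ready(e), ready(f)}
3. free(f)  →  {above(f), clear(c,c), clear(c,e), clear(e,c), clear(e,e), ready(c), ready(e), ready(f)}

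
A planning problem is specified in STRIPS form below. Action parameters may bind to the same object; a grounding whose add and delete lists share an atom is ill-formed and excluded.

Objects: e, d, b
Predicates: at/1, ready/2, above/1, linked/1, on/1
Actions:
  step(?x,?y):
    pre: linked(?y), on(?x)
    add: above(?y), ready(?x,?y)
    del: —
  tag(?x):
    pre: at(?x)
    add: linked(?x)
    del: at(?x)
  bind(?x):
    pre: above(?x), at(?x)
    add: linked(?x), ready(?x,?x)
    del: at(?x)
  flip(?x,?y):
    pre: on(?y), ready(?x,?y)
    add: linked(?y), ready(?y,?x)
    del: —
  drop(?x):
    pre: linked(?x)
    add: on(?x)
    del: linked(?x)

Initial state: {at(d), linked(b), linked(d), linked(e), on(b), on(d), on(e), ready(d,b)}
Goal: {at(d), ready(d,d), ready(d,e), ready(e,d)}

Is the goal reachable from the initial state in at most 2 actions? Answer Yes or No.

No

1. step(e,d)  →  {above(d), at(d), linked(b), linked(d), linked(e), on(b), on(d), on(e), ready(d,b), ready(e,d)}
2. step(d,e)  →  {above(d), above(e), at(d), linked(b), linked(d), linked(e), on(b), on(d), on(e), ready(d,b), ready(d,e), ready(e,d)}
3. step(d,d)  →  {above(d), above(e), at(d), linked(b), linked(d), linked(e), on(b), on(d), on(e), ready(d,b), ready(d,d), ready(d,e), ready(e,d)}
optimal plan length = 3; 3 > 2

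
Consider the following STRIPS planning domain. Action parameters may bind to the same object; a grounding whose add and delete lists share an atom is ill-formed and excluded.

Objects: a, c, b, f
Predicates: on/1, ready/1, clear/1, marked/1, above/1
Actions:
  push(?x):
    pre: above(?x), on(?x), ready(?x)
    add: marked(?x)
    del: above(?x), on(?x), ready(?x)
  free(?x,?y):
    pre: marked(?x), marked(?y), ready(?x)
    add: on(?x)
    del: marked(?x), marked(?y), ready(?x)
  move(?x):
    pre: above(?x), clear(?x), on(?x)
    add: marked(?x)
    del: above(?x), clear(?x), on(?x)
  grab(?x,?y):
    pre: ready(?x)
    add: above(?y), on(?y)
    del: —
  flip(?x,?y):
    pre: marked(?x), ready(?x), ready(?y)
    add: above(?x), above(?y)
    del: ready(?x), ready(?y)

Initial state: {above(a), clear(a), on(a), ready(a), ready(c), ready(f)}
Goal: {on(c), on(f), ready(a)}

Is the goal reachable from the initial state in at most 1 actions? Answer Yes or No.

1. grab(a,c)  →  {above(a), above(c), clear(a), on(a), on(c), ready(a), ready(c), ready(f)}
2. grab(a,f)  →  {above(a), above(c), above(f), clear(a), on(a), on(c), on(f), ready(a), ready(c), ready(f)}
optimal plan length = 2; 2 > 1

No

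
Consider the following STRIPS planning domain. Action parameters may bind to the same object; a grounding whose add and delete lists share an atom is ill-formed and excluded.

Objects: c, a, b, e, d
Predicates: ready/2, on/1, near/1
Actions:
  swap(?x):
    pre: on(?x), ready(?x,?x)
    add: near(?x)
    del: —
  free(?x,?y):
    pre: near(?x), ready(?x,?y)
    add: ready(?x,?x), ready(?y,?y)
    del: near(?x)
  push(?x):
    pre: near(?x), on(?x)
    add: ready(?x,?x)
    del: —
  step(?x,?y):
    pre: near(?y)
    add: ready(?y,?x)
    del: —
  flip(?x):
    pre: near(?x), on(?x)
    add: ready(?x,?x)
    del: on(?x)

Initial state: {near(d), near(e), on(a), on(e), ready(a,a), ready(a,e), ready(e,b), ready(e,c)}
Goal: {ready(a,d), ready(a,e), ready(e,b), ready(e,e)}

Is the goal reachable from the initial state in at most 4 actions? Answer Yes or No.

Yes

1. swap(a)  →  {near(a), near(d), near(e), on(a), on(e), ready(a,a), ready(a,e), ready(e,b), ready(e,c)}
2. free(e,c)  →  {near(a), near(d), on(a), on(e), ready(a,a), ready(a,e), ready(c,c), ready(e,b), ready(e,c), ready(e,e)}
3. step(d,a)  →  {near(a), near(d), on(a), on(e), ready(a,a), ready(a,d), ready(a,e), ready(c,c), ready(e,b), ready(e,c), ready(e,e)}
optimal plan length = 3; 3 ≤ 4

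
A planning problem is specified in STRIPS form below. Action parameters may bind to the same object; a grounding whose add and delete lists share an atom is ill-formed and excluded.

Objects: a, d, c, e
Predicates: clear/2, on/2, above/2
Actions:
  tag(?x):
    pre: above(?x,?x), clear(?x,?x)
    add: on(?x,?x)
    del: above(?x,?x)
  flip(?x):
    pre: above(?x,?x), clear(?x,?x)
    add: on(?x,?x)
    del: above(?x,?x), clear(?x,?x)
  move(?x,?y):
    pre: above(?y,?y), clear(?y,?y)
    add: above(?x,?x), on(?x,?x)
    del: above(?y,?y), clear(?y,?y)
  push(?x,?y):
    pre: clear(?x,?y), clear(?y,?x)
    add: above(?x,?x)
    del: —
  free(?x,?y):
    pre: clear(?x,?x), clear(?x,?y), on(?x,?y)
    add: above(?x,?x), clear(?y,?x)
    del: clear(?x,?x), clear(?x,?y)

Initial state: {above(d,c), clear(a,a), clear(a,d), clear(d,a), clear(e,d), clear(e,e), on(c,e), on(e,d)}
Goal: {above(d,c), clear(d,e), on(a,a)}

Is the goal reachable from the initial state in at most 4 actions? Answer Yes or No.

Yes

1. push(a,a)  →  {above(a,a), above(d,c), clear(a,a), clear(a,d), clear(d,a), clear(e,d), clear(e,e), on(c,e), on(e,d)}
2. tag(a)  →  {above(d,c), clear(a,a), clear(a,d), clear(d,a), clear(e,d), clear(e,e), on(a,a), on(c,e), on(e,d)}
3. free(e,d)  →  {above(d,c), above(e,e), clear(a,a), clear(a,d), clear(d,a), clear(d,e), on(a,a), on(c,e), on(e,d)}
optimal plan length = 3; 3 ≤ 4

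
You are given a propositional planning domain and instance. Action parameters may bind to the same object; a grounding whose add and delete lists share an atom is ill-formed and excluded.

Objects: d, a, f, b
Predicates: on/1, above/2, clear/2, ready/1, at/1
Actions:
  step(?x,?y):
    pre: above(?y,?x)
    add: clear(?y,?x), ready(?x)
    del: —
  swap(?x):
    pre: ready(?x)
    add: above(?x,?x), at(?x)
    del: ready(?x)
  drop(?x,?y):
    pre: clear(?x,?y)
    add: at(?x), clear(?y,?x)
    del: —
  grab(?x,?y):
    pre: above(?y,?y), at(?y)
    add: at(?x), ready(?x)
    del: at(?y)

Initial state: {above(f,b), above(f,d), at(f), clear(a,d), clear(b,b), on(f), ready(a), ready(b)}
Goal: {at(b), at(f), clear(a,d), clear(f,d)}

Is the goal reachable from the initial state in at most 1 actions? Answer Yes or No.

1. step(d,f)  →  {above(f,b), above(f,d), at(f), clear(a,d), clear(b,b), clear(f,d), on(f), ready(a), ready(b), ready(d)}
2. swap(b)  →  {above(b,b), above(f,b), above(f,d), at(b), at(f), clear(a,d), clear(b,b), clear(f,d), on(f), ready(a), ready(d)}
optimal plan length = 2; 2 > 1

No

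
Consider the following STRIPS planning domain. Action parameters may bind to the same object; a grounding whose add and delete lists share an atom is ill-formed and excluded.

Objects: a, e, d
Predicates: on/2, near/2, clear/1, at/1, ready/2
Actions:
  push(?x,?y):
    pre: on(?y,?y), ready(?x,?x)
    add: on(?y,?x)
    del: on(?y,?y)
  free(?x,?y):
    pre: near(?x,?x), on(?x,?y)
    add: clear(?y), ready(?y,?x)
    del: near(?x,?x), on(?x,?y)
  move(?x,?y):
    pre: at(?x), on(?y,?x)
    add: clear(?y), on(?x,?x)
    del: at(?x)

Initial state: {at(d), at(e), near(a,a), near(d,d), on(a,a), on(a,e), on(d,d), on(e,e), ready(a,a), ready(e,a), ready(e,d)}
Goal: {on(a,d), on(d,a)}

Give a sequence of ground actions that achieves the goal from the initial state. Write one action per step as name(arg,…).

1. free(d,d)  →  {at(d), at(e), clear(d), near(a,a), on(a,a), on(a,e), on(e,e), ready(a,a), ready(d,d), ready(e,a), ready(e,d)}
2. push(d,a)  →  {at(d), at(e), clear(d), near(a,a), on(a,d), on(a,e), on(e,e), ready(a,a), ready(d,d), ready(e,a), ready(e,d)}
3. move(d,a)  →  {at(e), clear(a), clear(d), near(a,a), on(a,d), on(a,e), on(d,d), on(e,e), ready(a,a), ready(d,d), ready(e,a), ready(e,d)}
4. push(a,d)  →  {at(e), clear(a), clear(d), near(a,a), on(a,d), on(a,e), on(d,a), on(e,e), ready(a,a), ready(d,d), ready(e,a), ready(e,d)}

free(d,d); push(d,a); move(d,a); push(a,d)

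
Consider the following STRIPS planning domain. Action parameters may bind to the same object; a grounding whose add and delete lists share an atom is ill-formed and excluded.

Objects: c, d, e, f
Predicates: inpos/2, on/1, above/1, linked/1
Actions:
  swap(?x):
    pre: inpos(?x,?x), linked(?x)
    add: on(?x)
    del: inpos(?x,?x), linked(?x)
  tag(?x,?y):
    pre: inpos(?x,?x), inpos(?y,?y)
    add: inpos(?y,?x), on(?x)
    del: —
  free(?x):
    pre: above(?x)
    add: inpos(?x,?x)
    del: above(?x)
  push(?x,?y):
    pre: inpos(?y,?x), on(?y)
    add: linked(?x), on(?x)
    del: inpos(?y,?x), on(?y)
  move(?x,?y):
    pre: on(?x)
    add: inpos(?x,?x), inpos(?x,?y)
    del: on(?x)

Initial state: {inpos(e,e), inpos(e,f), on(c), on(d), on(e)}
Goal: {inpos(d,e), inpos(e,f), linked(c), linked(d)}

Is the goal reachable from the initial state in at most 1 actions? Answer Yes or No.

No

1. move(c,d)  →  {inpos(c,c), inpos(c,d), inpos(e,e), inpos(e,f), on(d), on(e)}
2. tag(c,e)  →  {inpos(c,c), inpos(c,d), inpos(e,c), inpos(e,e), inpos(e,f), on(c), on(d), on(e)}
3. push(c,e)  →  {inpos(c,c), inpos(c,d), inpos(e,e), inpos(e,f), linked(c), on(c), on(d)}
4. push(d,c)  →  {inpos(c,c), inpos(e,e), inpos(e,f), linked(c), linked(d), on(d)}
5. move(d,e)  →  {inpos(c,c), inpos(d,d), inpos(d,e), inpos(e,e), inpos(e,f), linked(c), linked(d)}
optimal plan length = 5; 5 > 1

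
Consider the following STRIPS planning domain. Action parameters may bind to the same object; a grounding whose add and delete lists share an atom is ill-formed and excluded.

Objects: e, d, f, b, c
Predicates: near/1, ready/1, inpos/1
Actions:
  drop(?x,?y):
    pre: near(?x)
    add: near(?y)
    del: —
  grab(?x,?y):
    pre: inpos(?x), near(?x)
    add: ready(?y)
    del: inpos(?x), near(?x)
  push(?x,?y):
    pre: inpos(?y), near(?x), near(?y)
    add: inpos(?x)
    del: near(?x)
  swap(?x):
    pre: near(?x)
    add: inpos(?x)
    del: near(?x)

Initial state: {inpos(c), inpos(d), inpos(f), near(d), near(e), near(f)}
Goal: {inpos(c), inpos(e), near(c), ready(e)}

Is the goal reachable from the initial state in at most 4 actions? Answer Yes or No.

Yes

1. drop(e,c)  →  {inpos(c), inpos(d), inpos(f), near(c), near(d), near(e), near(f)}
2. grab(d,e)  →  {inpos(c), inpos(f), near(c), near(e), near(f), ready(e)}
3. push(e,f)  →  {inpos(c), inpos(e), inpos(f), near(c), near(f), ready(e)}
optimal plan length = 3; 3 ≤ 4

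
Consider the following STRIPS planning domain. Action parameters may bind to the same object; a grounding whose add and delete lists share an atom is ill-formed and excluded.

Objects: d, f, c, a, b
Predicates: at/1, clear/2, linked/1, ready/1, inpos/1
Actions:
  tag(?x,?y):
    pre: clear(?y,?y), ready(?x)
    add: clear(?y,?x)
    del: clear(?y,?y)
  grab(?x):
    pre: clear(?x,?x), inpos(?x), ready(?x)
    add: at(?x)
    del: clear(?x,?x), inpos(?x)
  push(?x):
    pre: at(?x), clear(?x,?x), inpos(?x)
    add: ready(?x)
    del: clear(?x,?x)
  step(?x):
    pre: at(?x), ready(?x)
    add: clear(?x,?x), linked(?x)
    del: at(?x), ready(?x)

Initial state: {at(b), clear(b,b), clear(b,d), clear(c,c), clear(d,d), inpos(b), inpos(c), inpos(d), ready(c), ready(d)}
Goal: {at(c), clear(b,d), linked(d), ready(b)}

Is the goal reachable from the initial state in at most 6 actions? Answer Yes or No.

1. grab(d)  →  {at(b), at(d), clear(b,b), clear(b,d), clear(c,c), inpos(b), inpos(c), ready(c), ready(d)}
2. grab(c)  →  {at(b), at(c), at(d), clear(b,b), clear(b,d), inpos(b), ready(c), ready(d)}
3. push(b)  →  {at(b), at(c), at(d), clear(b,d), inpos(b), ready(b), ready(c), ready(d)}
4. step(d)  →  {at(b), at(c), clear(b,d), clear(d,d), inpos(b), linked(d), ready(b), ready(c)}
optimal plan length = 4; 4 ≤ 6

Yes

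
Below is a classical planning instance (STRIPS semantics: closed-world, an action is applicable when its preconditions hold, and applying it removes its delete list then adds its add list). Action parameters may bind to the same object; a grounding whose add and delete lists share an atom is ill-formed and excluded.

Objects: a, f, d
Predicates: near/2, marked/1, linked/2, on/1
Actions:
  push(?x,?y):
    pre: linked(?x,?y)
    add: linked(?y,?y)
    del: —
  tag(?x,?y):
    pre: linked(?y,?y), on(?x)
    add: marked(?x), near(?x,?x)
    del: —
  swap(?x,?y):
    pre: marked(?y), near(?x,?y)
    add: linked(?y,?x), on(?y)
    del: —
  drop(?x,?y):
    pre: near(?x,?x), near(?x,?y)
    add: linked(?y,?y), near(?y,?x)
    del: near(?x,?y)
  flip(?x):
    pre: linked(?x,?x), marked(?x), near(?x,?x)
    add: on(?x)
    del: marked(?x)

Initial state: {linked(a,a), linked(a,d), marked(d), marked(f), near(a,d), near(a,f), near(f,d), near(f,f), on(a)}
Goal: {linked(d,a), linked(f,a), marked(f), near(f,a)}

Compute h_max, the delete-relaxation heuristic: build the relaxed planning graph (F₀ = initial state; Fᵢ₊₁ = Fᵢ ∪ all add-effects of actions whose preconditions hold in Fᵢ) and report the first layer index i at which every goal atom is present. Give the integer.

2

F0 = init (9 atoms)
F1 = F0 ∪ {linked(d,a), linked(d,d), linked(d,f), linked(f,a), linked(f,f), marked(a), near(a,a), near(d,f), on(d), on(f)}  (19 atoms)
F2 = F1 ∪ {linked(f,d), near(d,a), near(d,d), near(f,a)}  (23 atoms)
goal ⊆ F2  ⇒  h_max = 2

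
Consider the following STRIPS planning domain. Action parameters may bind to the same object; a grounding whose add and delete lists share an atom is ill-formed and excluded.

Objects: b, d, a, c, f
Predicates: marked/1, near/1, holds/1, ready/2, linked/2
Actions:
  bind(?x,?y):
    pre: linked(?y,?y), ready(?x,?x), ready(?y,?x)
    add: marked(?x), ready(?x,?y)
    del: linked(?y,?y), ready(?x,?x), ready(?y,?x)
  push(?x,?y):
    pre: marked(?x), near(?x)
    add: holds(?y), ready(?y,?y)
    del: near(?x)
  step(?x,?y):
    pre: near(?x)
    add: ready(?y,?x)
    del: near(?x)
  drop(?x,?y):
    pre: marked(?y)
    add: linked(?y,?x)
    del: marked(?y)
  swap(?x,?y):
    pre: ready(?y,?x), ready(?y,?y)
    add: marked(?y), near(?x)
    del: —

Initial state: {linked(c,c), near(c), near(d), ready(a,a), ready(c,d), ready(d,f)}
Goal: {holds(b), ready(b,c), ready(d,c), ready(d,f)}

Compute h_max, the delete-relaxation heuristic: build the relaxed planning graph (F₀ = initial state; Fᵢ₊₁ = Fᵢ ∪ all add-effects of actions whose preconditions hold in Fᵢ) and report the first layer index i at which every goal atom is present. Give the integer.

2

F0 = init (6 atoms)
F1 = F0 ∪ {marked(a), near(a), ready(a,c), ready(a,d), ready(b,c), ready(b,d), ready(c,c), ready(d,c), ready(d,d), ready(f,c), ready(f,d)}  (17 atoms)
F2 = F1 ∪ {holds(a), holds(b), holds(c), holds(d), holds(f), linked(a,a), linked(a,b), linked(a,c), linked(a,d), linked(a,f), marked(c), marked(d), near(f), ready(b,a), ready(b,b), ready(c,a), ready(d,a), ready(f,a), ready(f,f)}  (36 atoms)
goal ⊆ F2  ⇒  h_max = 2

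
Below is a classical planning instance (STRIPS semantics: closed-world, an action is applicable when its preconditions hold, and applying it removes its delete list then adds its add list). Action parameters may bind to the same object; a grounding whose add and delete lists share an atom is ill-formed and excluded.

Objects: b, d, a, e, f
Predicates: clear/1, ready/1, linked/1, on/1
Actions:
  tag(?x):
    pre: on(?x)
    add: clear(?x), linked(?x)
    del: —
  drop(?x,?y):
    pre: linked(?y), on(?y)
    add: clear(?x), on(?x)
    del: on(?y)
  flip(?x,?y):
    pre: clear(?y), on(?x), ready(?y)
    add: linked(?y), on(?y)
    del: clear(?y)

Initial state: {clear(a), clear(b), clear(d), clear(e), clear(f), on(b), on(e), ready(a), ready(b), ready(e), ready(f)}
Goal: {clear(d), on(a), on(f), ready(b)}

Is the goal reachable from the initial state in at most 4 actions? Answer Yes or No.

1. flip(b,a)  →  {clear(b), clear(d), clear(e), clear(f), linked(a), on(a), on(b), on(e), ready(a), ready(b), ready(e), ready(f)}
2. flip(b,f)  →  {clear(b), clear(d), clear(e), linked(a), linked(f), on(a), on(b), on(e), on(f), ready(a), ready(b), ready(e), ready(f)}
optimal plan length = 2; 2 ≤ 4

Yes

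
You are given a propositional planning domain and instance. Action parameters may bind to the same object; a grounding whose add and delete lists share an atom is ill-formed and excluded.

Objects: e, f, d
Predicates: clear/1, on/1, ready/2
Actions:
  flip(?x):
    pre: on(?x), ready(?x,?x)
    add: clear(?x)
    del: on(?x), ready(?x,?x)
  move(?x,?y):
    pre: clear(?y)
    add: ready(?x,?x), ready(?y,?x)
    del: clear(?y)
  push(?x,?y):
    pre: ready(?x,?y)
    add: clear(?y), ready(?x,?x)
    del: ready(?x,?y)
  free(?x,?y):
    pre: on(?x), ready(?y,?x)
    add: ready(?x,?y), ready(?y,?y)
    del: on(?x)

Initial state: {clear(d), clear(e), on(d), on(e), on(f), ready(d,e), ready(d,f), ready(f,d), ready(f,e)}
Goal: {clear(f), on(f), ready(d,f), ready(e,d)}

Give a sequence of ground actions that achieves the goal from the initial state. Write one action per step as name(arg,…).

move(f,e); push(e,f); free(e,d)

1. move(f,e)  →  {clear(d), on(d), on(e), on(f), ready(d,e), ready(d,f), ready(e,f), ready(f,d), ready(f,e), ready(f,f)}
2. push(e,f)  →  {clear(d), clear(f), on(d), on(e), on(f), ready(d,e), ready(d,f), ready(e,e), ready(f,d), ready(f,e), ready(f,f)}
3. free(e,d)  →  {clear(d), clear(f), on(d), on(f), ready(d,d), ready(d,e), ready(d,f), ready(e,d), ready(e,e), ready(f,d), ready(f,e), ready(f,f)}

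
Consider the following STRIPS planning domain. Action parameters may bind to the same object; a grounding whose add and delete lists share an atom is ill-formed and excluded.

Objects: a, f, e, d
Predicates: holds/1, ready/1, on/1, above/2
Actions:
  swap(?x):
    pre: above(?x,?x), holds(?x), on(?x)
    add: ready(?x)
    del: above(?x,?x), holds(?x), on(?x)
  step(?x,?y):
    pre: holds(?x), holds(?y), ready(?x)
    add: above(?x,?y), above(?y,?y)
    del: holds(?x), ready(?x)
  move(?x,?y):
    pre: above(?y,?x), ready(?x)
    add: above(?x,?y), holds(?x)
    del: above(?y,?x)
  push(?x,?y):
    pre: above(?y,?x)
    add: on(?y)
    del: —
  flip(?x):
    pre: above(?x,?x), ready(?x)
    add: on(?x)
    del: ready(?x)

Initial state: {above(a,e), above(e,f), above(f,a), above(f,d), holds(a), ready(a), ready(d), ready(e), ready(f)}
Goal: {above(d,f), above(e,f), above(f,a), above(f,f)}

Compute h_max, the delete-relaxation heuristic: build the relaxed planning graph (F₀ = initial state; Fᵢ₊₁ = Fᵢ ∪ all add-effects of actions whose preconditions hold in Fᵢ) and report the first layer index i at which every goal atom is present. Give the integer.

2

F0 = init (9 atoms)
F1 = F0 ∪ {above(a,a), above(a,f), above(d,f), above(e,a), above(f,e), holds(d), holds(e), holds(f), on(a), on(e), on(f)}  (20 atoms)
F2 = F1 ∪ {above(a,d), above(d,a), above(d,d), above(d,e), above(e,d), above(e,e), above(f,f), on(d)}  (28 atoms)
goal ⊆ F2  ⇒  h_max = 2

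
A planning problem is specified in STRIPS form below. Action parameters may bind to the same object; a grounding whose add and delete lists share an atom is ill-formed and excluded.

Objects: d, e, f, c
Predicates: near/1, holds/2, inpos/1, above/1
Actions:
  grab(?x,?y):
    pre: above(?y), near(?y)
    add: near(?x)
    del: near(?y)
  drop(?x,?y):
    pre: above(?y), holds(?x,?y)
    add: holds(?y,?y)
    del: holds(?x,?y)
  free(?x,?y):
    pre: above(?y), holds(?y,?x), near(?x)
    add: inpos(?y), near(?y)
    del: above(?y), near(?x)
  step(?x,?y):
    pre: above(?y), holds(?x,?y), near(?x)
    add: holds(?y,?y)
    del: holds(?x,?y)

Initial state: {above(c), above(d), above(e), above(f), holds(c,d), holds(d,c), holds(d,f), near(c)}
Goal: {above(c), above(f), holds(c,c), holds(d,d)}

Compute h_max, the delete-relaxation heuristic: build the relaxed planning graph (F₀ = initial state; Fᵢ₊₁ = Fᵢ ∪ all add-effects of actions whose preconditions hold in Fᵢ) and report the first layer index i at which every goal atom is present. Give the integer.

F0 = init (8 atoms)
F1 = F0 ∪ {holds(c,c), holds(d,d), holds(f,f), inpos(d), near(d), near(e), near(f)}  (15 atoms)
goal ⊆ F1  ⇒  h_max = 1

1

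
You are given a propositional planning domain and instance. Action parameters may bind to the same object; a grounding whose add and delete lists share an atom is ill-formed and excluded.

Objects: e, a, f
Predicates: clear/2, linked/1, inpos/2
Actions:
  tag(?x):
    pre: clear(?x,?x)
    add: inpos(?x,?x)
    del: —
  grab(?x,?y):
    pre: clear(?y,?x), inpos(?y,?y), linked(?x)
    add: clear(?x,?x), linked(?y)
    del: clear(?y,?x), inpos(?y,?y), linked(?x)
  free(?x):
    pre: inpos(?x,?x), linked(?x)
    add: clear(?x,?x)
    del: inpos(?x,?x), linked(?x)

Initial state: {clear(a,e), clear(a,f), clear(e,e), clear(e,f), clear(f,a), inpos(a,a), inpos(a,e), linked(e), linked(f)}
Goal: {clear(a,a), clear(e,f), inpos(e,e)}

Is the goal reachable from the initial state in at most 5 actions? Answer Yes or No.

Yes

1. tag(e)  →  {clear(a,e), clear(a,f), clear(e,e), clear(e,f), clear(f,a), inpos(a,a), inpos(a,e), inpos(e,e), linked(e), linked(f)}
2. grab(f,a)  →  {clear(a,e), clear(e,e), clear(e,f), clear(f,a), clear(f,f), inpos(a,e), inpos(e,e), linked(a), linked(e)}
3. tag(f)  →  {clear(a,e), clear(e,e), clear(e,f), clear(f,a), clear(f,f), inpos(a,e), inpos(e,e), inpos(f,f), linked(a), linked(e)}
4. grab(a,f)  →  {clear(a,a), clear(a,e), clear(e,e), clear(e,f), clear(f,f), inpos(a,e), inpos(e,e), linked(e), linked(f)}
optimal plan length = 4; 4 ≤ 5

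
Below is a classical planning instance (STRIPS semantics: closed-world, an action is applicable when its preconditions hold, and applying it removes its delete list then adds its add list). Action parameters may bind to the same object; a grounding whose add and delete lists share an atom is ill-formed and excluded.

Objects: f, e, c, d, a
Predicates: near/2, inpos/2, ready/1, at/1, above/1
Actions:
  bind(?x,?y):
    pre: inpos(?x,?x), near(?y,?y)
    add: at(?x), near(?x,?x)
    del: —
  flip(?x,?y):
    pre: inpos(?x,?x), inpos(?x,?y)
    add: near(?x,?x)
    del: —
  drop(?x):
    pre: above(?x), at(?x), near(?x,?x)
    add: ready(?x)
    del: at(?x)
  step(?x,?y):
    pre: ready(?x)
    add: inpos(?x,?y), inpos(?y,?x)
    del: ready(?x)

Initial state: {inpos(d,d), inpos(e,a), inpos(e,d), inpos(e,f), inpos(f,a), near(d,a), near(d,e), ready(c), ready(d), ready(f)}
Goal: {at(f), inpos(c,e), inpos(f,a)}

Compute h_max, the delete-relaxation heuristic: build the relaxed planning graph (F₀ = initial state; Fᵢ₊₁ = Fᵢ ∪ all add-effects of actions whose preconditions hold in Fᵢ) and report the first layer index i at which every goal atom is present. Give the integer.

2

F0 = init (10 atoms)
F1 = F0 ∪ {inpos(a,c), inpos(a,d), inpos(a,f), inpos(c,a), inpos(c,c), inpos(c,d), inpos(c,e), inpos(c,f), inpos(d,a), inpos(d,c), inpos(d,e), inpos(d,f), inpos(e,c), inpos(f,c), inpos(f,d), inpos(f,e), inpos(f,f), near(d,d)}  (28 atoms)
F2 = F1 ∪ {at(c), at(d), at(f), near(c,c), near(f,f)}  (33 atoms)
goal ⊆ F2  ⇒  h_max = 2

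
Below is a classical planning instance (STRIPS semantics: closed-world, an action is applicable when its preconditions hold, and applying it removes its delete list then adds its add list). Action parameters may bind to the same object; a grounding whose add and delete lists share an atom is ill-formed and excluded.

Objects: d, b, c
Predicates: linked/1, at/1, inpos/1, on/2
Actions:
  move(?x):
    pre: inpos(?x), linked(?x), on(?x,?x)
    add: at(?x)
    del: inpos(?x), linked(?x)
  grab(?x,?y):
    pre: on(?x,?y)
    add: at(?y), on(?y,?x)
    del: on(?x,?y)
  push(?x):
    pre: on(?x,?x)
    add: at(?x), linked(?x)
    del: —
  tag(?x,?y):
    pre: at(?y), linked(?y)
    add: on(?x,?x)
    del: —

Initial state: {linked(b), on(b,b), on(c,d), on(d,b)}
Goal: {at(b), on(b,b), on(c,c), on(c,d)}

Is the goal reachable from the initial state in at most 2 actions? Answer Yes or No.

Yes

1. grab(d,b)  →  {at(b), linked(b), on(b,b), on(b,d), on(c,d)}
2. tag(c,b)  →  {at(b), linked(b), on(b,b), on(b,d), on(c,c), on(c,d)}
optimal plan length = 2; 2 ≤ 2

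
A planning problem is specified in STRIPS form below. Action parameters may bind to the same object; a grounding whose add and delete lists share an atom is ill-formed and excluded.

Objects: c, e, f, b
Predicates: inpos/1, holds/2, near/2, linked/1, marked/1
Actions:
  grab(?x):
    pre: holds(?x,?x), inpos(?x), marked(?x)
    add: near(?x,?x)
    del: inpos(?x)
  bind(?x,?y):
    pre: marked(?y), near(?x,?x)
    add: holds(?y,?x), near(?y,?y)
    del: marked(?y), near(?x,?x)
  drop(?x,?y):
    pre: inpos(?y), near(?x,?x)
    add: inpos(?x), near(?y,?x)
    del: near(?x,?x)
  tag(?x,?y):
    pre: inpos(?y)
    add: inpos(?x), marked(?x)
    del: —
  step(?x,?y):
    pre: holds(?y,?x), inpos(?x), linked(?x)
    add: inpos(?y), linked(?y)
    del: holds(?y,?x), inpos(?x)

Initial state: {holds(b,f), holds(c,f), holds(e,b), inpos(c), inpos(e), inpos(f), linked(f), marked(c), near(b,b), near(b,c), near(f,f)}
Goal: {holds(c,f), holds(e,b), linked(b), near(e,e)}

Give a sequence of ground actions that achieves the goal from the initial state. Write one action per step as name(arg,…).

1. tag(e,c)  →  {holds(b,f), holds(c,f), holds(e,b), inpos(c), inpos(e), inpos(f), linked(f), marked(c), marked(e), near(b,b), near(b,c), near(f,f)}
2. bind(f,e)  →  {holds(b,f), holds(c,f), holds(e,b), holds(e,f), inpos(c), inpos(e), inpos(f), linked(f), marked(c), near(b,b), near(b,c), near(e,e)}
3. step(f,b)  →  {holds(c,f), holds(e,b), holds(e,f), inpos(b), inpos(c), inpos(e), linked(b), linked(f), marked(c), near(b,b), near(b,c), near(e,e)}

tag(e,c); bind(f,e); step(f,b)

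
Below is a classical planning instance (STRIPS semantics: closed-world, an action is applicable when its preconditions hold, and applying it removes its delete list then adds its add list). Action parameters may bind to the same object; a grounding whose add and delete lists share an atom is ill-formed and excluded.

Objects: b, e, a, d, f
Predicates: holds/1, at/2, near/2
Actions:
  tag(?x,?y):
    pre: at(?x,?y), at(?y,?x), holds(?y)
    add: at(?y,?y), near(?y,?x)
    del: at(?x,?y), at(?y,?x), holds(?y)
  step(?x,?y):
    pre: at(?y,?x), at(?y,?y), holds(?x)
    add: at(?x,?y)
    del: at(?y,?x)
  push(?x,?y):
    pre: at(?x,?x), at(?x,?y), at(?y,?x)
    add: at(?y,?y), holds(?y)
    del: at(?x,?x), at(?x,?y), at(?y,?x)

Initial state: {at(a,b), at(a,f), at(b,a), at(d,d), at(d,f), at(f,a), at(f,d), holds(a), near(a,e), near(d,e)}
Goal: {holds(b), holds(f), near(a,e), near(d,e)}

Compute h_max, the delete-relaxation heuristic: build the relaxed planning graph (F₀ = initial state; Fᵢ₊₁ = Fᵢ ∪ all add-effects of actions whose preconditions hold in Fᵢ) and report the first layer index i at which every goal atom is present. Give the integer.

2

F0 = init (10 atoms)
F1 = F0 ∪ {at(a,a), at(f,f), holds(f), near(a,b), near(a,f)}  (15 atoms)
F2 = F1 ∪ {at(b,b), holds(b), holds(d), near(f,a), near(f,d)}  (20 atoms)
goal ⊆ F2  ⇒  h_max = 2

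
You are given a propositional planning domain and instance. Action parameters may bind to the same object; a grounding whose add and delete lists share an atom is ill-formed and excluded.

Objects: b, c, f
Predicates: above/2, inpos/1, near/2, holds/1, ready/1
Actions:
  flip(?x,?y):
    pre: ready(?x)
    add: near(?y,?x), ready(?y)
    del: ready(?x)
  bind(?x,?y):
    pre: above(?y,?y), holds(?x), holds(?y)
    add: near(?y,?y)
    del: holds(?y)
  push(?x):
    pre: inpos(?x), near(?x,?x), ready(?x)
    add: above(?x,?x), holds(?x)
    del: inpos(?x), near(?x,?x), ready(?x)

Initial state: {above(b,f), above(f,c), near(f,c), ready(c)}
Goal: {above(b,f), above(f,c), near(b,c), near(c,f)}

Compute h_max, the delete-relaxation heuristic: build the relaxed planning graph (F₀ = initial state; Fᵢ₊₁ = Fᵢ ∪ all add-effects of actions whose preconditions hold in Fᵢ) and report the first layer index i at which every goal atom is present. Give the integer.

2

F0 = init (4 atoms)
F1 = F0 ∪ {near(b,c), ready(b), ready(f)}  (7 atoms)
F2 = F1 ∪ {near(b,f), near(c,b), near(c,f), near(f,b)}  (11 atoms)
goal ⊆ F2  ⇒  h_max = 2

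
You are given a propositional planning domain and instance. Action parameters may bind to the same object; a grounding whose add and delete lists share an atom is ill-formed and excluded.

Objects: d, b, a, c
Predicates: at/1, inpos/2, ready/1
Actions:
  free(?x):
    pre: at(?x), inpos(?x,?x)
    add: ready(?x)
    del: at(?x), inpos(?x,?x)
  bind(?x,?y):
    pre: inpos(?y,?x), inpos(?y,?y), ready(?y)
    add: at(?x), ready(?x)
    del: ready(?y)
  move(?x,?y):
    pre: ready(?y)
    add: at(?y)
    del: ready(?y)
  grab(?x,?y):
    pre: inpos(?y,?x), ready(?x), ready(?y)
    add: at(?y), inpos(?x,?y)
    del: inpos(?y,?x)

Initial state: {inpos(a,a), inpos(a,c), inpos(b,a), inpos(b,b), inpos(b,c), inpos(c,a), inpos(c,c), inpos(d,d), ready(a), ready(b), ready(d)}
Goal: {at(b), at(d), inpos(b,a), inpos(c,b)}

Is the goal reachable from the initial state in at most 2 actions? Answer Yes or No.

No

1. bind(c,a)  →  {at(c), inpos(a,a), inpos(a,c), inpos(b,a), inpos(b,b), inpos(b,c), inpos(c,a), inpos(c,c), inpos(d,d), ready(b), ready(c), ready(d)}
2. move(d,d)  →  {at(c), at(d), inpos(a,a), inpos(a,c), inpos(b,a), inpos(b,b), inpos(b,c), inpos(c,a), inpos(c,c), inpos(d,d), ready(b), ready(c)}
3. grab(c,b)  →  {at(b), at(c), at(d), inpos(a,a), inpos(a,c), inpos(b,a), inpos(b,b), inpos(c,a), inpos(c,b), inpos(c,c), inpos(d,d), ready(b), ready(c)}
optimal plan length = 3; 3 > 2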